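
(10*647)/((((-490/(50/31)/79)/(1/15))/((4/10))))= -204452/4557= -44.87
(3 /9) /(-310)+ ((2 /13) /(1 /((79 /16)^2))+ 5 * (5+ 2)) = 29982833 /773760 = 38.75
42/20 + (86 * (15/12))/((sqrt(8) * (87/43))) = 21/10 + 9245 * sqrt(2)/696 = 20.89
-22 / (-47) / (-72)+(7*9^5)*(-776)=-320754168.01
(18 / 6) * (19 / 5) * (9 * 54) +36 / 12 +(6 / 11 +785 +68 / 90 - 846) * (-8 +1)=590168 / 99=5961.29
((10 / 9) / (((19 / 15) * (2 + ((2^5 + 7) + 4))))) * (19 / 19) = 10 / 513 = 0.02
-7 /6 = -1.17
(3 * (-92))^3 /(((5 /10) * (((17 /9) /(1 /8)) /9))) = -425747664 /17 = -25043980.24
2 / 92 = 0.02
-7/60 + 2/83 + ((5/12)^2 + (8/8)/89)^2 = -3980885153/68163690240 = -0.06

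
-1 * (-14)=14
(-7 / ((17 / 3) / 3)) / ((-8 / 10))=315 / 68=4.63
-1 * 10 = -10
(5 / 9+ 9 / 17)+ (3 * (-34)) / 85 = -88 / 765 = -0.12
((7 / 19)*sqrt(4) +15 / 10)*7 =595 / 38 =15.66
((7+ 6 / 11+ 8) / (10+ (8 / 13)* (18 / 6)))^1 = 2223 / 1694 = 1.31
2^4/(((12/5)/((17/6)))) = 170/9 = 18.89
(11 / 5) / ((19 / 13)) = 143 / 95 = 1.51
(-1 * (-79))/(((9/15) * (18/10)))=1975/27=73.15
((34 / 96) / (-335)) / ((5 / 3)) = -17 / 26800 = -0.00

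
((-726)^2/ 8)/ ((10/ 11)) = 1449459/ 20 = 72472.95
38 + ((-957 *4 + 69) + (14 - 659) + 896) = -3470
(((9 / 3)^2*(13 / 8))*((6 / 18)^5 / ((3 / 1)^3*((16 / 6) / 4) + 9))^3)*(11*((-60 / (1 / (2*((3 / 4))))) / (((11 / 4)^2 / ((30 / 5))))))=-520 / 12784876137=-0.00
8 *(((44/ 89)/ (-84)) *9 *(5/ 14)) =-660/ 4361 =-0.15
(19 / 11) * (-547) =-944.82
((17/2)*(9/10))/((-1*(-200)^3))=153/160000000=0.00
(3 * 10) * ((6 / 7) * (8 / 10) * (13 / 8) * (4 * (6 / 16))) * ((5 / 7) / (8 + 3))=1755 / 539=3.26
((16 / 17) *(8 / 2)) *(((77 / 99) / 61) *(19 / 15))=8512 / 139995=0.06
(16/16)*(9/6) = 3/2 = 1.50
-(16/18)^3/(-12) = 128/2187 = 0.06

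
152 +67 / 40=6147 / 40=153.68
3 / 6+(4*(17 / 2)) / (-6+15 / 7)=-449 / 54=-8.31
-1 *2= -2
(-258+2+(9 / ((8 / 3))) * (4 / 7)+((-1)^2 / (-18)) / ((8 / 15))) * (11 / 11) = -85403 / 336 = -254.18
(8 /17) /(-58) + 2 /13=934 /6409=0.15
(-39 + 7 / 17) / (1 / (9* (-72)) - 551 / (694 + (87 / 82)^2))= 1986871939200 / 40892901209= 48.59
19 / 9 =2.11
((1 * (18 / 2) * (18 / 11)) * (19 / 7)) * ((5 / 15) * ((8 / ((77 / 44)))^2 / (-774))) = -58368 / 162239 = -0.36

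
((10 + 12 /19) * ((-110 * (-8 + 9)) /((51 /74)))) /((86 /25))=-20553500 /41667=-493.28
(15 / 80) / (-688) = -3 / 11008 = -0.00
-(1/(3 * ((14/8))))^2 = -16/441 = -0.04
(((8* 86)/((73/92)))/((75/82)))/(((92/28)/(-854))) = -246396.24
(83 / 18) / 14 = 83 / 252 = 0.33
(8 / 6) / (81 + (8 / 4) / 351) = 468 / 28433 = 0.02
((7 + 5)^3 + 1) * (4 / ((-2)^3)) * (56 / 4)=-12103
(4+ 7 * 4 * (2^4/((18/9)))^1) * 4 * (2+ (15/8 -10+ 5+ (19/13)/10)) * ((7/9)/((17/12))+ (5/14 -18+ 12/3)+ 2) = 76603991/7735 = 9903.55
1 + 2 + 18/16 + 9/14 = 267/56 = 4.77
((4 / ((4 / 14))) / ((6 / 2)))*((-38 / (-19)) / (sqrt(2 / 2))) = 28 / 3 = 9.33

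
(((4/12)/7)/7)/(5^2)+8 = 29401/3675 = 8.00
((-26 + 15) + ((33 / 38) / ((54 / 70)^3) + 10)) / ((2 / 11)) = 2445377 / 498636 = 4.90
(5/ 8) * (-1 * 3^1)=-1.88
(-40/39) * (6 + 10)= -16.41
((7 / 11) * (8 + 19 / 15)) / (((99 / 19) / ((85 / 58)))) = 314279 / 189486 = 1.66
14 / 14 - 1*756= -755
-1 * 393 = -393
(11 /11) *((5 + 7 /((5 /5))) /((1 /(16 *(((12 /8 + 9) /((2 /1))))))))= 1008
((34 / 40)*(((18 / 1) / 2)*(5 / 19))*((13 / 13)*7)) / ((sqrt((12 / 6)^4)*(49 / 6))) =459 / 1064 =0.43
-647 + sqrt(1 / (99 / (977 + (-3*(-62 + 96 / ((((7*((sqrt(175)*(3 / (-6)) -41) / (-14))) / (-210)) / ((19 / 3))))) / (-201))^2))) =-647 -5*sqrt(7)*sqrt(356010540*sqrt(7) + 26937431733) / 1316349 + 82*sqrt(356010540*sqrt(7) + 26937431733) / 1316349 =-638.28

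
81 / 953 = 0.08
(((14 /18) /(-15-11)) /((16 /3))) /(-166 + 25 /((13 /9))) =7 /185568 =0.00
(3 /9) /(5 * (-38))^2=1 /108300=0.00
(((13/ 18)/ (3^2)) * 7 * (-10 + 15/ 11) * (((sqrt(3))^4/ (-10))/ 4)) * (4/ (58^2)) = 1729/ 1332144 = 0.00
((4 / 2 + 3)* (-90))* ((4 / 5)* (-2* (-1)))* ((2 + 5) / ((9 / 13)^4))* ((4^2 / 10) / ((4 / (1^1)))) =-6397664 / 729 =-8775.95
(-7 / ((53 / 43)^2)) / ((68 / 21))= -1.42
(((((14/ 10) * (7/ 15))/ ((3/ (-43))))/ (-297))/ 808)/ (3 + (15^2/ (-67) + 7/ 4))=141169/ 5034996450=0.00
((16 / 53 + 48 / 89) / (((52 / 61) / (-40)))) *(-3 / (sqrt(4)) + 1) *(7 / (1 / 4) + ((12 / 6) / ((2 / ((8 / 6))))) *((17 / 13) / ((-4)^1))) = 1301008000 / 2391519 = 544.01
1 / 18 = 0.06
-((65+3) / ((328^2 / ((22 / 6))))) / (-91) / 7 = 187 / 51398256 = 0.00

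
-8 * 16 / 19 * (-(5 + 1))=768 / 19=40.42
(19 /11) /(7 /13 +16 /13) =247 /253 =0.98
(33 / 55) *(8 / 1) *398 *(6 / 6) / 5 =9552 / 25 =382.08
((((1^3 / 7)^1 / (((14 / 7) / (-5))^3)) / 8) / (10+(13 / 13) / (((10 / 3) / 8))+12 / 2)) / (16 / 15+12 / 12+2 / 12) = -9375 / 1380736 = -0.01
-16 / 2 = -8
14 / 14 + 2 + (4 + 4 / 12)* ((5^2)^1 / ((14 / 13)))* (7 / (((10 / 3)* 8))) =941 / 32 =29.41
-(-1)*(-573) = -573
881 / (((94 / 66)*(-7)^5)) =-29073 / 789929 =-0.04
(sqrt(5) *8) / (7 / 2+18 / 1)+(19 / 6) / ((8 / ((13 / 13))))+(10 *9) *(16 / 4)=16 *sqrt(5) / 43+17299 / 48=361.23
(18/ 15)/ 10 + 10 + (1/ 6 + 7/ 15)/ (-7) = 10531/ 1050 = 10.03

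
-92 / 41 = -2.24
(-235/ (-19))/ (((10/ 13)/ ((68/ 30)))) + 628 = 189367/ 285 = 664.45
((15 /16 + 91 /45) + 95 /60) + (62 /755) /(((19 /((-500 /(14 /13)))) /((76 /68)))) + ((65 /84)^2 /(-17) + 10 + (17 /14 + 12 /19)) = 1348937049 /95595080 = 14.11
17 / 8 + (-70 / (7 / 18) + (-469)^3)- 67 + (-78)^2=-825246959 / 8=-103155869.88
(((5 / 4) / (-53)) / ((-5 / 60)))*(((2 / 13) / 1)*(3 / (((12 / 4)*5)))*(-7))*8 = -336 / 689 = -0.49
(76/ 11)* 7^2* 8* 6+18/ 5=893958/ 55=16253.78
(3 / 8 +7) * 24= 177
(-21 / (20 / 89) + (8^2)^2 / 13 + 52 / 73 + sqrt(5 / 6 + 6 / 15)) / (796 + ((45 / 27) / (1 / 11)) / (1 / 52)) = sqrt(1110) / 52480 + 12659997 / 99607040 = 0.13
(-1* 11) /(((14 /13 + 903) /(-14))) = 286 /1679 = 0.17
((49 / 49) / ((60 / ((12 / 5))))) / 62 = 1 / 1550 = 0.00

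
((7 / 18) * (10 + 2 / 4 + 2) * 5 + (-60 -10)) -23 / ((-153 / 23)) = -25849 / 612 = -42.24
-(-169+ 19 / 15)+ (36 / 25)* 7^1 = 13336 / 75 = 177.81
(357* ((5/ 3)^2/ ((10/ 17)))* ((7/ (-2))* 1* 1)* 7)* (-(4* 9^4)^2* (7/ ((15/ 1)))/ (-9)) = -1475044256196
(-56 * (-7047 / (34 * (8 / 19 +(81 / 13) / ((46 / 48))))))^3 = 22008036738843777222431649 / 4669521439721984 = 4713124679.46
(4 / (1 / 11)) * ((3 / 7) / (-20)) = -33 / 35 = -0.94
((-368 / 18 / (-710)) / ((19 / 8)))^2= 0.00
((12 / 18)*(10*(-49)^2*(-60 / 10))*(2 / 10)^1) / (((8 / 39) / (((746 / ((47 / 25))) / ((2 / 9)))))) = -7858653075 / 47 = -167205384.57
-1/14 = -0.07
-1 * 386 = -386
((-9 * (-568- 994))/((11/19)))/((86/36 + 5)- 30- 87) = -437076/1973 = -221.53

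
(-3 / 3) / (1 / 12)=-12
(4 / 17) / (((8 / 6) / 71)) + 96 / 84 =1627 / 119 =13.67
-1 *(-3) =3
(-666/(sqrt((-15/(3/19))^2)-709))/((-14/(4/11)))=-666/23639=-0.03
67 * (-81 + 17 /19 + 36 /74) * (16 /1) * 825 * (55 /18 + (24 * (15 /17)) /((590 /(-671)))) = 3132158316610400 /2115327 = 1480696987.56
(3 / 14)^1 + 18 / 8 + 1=97 / 28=3.46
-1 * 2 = -2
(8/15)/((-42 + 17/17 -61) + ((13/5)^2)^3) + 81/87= 262602779/281276133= 0.93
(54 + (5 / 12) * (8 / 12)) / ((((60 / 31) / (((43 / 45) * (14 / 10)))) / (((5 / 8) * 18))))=9116387 / 21600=422.05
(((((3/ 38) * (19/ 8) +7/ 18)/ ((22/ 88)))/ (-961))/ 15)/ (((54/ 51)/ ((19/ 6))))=-26809/ 56045520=-0.00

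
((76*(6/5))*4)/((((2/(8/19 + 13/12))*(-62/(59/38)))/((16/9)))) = -323792/26505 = -12.22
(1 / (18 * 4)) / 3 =1 / 216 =0.00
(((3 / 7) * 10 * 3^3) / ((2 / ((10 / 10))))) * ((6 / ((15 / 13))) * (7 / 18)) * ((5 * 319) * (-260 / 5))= -9703980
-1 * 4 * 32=-128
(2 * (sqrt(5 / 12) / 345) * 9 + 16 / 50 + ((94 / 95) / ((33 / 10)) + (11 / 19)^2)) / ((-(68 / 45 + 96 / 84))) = -0.37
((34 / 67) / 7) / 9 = 34 / 4221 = 0.01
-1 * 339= -339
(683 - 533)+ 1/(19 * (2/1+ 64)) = 188101/1254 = 150.00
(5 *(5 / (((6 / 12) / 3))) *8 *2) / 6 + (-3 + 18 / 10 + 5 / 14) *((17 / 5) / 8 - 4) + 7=1148037 / 2800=410.01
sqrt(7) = 2.65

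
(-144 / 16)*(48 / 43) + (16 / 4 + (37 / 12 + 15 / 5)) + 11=11.04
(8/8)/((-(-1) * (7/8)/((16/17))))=128/119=1.08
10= 10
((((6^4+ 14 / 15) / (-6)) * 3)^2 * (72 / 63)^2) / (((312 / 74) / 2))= 112023602336 / 429975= 260535.15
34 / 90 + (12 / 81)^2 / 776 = 133579 / 353565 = 0.38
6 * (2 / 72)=1 / 6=0.17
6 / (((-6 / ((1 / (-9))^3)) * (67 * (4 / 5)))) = 5 / 195372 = 0.00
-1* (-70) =70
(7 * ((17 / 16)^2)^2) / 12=584647 / 786432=0.74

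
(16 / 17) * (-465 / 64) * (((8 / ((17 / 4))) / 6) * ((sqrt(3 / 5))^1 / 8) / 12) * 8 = -31 * sqrt(15) / 867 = -0.14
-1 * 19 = -19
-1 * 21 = -21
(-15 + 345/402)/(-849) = 1895/113766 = 0.02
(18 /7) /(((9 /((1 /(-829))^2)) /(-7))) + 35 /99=24053237 /68036859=0.35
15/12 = 5/4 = 1.25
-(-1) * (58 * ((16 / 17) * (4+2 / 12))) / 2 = 5800 / 51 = 113.73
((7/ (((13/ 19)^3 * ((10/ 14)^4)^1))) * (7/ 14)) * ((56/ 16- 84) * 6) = -55679859879/ 2746250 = -20274.87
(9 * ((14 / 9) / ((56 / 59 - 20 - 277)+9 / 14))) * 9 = -104076 / 244007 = -0.43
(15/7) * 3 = 45/7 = 6.43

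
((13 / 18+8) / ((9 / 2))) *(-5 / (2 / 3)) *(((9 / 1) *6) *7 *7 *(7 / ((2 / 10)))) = -1346275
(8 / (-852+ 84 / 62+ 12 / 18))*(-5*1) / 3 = 0.02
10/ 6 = 5/ 3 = 1.67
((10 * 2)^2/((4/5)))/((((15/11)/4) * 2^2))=1100/3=366.67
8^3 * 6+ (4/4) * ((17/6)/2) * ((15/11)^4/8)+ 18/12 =1440258507/468512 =3074.11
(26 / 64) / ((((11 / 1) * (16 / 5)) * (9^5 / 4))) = 65 / 83140992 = 0.00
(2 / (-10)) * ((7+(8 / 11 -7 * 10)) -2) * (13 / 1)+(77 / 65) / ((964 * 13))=1497361803 / 8960380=167.11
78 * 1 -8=70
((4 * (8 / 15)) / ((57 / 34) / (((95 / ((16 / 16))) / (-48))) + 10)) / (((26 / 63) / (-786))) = -2244816 / 5057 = -443.90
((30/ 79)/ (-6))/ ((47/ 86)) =-430/ 3713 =-0.12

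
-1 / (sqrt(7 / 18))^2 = -18 / 7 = -2.57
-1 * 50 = -50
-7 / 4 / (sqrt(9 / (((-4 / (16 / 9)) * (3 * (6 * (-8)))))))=-21 / 2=-10.50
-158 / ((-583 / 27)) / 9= 474 / 583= 0.81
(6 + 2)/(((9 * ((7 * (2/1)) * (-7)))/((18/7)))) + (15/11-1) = 0.34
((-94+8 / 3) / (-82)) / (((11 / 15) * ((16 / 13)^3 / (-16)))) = -1504945 / 115456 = -13.03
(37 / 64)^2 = 1369 / 4096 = 0.33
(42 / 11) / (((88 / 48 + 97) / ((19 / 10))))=2394 / 32615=0.07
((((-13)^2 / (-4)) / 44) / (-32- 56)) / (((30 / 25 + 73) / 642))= 271245 / 2873024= 0.09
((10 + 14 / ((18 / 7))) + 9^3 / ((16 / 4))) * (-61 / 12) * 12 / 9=-434137 / 324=-1339.93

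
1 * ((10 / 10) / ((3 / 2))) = 2 / 3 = 0.67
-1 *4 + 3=-1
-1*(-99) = 99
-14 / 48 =-7 / 24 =-0.29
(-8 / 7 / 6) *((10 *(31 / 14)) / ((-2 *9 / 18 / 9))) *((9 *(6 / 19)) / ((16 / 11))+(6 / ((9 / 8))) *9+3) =3742785 / 1862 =2010.09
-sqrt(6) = -2.45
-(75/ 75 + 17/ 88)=-105/ 88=-1.19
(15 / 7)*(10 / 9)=50 / 21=2.38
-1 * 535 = -535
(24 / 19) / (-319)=-0.00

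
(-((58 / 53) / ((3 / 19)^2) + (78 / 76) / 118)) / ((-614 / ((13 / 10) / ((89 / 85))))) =20752915495 / 233761161456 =0.09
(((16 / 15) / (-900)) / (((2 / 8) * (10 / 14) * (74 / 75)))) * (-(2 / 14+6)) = 344 / 8325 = 0.04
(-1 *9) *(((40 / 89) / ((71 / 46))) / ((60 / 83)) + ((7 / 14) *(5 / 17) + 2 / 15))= -6605211 / 1074230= -6.15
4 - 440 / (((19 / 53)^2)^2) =-3471290356 / 130321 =-26636.46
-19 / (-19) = 1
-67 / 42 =-1.60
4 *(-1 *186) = -744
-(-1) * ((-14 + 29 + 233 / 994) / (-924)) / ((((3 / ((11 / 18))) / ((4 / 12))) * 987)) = -15143 / 13350509424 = -0.00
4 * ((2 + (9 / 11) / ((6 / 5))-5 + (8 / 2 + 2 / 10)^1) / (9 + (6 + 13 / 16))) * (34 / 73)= 9792 / 44165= 0.22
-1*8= -8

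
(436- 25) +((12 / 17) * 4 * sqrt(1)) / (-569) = 3975555 / 9673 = 411.00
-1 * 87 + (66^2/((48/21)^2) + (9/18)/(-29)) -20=1348845/1856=726.75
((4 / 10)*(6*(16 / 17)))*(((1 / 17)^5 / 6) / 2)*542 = 8672 / 120687845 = 0.00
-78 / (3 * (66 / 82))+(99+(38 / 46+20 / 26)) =673840 / 9867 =68.29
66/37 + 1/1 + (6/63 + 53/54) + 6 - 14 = -57895/13986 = -4.14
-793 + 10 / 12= -4753 / 6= -792.17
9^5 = 59049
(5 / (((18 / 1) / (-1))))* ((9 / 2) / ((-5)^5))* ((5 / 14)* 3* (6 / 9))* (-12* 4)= -12 / 875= -0.01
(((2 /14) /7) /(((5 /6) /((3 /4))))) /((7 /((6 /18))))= 3 /3430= 0.00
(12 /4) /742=3 /742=0.00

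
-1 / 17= -0.06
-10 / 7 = -1.43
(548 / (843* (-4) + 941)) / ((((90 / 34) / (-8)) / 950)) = 832960 / 1287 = 647.21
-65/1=-65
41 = 41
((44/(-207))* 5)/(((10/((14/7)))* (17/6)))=-0.08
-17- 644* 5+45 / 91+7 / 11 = -3239105 / 1001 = -3235.87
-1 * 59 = -59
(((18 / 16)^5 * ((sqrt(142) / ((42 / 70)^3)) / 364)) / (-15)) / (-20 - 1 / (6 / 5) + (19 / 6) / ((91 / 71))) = 0.00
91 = 91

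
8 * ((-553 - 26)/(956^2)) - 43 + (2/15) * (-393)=-54496329/571210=-95.41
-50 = -50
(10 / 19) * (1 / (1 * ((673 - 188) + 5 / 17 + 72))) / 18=85 / 1620054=0.00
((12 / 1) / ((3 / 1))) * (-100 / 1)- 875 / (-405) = -32225 / 81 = -397.84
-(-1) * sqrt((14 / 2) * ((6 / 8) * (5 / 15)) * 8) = sqrt(14) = 3.74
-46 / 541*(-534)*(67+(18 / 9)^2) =1744044 / 541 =3223.74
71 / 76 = 0.93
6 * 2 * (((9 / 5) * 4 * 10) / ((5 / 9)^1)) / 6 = 1296 / 5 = 259.20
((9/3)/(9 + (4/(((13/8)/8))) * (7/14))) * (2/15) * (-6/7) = -156/8575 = -0.02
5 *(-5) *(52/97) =-1300/97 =-13.40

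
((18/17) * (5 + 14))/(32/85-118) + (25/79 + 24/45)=4020818/5923815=0.68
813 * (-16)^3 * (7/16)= -1456896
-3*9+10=-17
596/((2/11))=3278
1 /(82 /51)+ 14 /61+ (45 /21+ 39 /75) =3.51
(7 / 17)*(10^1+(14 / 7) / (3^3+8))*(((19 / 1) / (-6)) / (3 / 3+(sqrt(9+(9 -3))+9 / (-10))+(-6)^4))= -86683168 / 8567287071+66880*sqrt(15) / 8567287071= -0.01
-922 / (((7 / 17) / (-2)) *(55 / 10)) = 62696 / 77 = 814.23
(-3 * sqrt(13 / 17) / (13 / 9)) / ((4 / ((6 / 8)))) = -81 * sqrt(221) / 3536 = -0.34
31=31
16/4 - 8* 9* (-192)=13828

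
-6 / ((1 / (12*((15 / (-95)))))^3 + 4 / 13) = -3639168 / 97457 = -37.34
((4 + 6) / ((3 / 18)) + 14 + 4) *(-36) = -2808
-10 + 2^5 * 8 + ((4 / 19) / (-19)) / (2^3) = 177611 / 722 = 246.00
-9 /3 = -3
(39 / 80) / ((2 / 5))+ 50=1639 / 32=51.22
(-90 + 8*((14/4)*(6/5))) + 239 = 913/5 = 182.60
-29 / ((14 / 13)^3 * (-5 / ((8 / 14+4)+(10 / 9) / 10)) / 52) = 48867871 / 43218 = 1130.73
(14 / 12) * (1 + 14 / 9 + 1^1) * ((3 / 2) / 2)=28 / 9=3.11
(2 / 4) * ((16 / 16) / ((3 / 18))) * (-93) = -279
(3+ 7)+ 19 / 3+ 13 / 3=62 / 3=20.67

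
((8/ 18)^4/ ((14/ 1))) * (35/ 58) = 0.00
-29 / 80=-0.36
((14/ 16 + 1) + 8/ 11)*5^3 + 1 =28713/ 88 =326.28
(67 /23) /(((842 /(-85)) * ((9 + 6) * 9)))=-1139 /522882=-0.00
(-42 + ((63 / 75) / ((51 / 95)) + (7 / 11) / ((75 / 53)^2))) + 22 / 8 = -157223791 / 4207500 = -37.37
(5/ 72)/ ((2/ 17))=85/ 144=0.59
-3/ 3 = -1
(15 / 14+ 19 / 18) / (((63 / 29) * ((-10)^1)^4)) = 1943 / 19845000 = 0.00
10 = 10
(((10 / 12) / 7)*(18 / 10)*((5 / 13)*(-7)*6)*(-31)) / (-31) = -45 / 13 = -3.46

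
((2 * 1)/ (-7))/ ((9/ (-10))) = 20/ 63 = 0.32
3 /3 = 1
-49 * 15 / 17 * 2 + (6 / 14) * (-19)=-11259 / 119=-94.61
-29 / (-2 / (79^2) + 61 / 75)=-35.67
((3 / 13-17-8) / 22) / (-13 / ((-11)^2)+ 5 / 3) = -5313 / 7358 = -0.72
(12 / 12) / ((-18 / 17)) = -17 / 18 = -0.94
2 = 2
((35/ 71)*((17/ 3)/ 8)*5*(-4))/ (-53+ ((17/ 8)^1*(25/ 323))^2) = 4909600/ 37241133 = 0.13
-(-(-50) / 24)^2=-625 / 144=-4.34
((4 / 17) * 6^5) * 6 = 186624 / 17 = 10977.88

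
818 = 818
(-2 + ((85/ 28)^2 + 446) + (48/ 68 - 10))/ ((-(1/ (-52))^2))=-999902865/ 833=-1200363.58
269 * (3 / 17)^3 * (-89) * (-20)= 12928140 / 4913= 2631.41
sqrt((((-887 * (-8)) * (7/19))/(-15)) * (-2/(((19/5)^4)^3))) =12500 * sqrt(1769565)/2681615217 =0.01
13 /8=1.62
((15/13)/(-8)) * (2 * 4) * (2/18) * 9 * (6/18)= -5/13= -0.38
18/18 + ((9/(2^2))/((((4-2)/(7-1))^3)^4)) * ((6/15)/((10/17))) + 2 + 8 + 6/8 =20327912/25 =813116.48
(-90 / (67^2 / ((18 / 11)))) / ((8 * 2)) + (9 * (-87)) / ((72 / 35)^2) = -1754208415 / 9480768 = -185.03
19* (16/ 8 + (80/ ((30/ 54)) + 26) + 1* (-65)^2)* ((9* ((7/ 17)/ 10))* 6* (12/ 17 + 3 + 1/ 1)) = 252634032/ 289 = 874166.20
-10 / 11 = -0.91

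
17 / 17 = 1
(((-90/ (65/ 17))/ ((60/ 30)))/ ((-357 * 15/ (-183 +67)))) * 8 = -928/ 455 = -2.04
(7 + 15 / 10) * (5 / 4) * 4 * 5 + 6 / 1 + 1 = 439 / 2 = 219.50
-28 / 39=-0.72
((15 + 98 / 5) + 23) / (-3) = -96 / 5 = -19.20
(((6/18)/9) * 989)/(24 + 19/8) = 7912/5697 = 1.39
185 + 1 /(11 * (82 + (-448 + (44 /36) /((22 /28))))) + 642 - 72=755.00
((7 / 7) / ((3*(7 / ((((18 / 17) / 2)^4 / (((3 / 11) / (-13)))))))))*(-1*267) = 27833949 / 584647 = 47.61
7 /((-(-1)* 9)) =7 /9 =0.78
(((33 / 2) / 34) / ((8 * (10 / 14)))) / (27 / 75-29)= -1155 / 389504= -0.00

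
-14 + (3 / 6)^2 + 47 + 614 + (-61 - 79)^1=2029 / 4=507.25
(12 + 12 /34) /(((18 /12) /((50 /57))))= 7000 /969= 7.22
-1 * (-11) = 11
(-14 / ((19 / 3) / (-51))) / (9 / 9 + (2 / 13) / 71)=1977066 / 17575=112.49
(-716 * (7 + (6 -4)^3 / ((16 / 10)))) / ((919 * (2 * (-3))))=1432 / 919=1.56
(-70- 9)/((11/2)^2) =-316/121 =-2.61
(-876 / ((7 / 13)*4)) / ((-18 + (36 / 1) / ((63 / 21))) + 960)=-949 / 2226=-0.43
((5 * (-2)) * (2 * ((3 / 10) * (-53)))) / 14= 159 / 7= 22.71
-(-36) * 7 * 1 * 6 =1512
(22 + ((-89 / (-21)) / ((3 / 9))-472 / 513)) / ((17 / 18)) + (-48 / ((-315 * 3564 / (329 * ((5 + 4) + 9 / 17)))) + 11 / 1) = 17502773 / 373065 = 46.92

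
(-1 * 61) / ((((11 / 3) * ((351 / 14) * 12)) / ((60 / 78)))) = -2135 / 50193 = -0.04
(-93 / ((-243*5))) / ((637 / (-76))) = -0.01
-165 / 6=-55 / 2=-27.50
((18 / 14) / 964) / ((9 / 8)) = 2 / 1687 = 0.00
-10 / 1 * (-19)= 190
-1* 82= -82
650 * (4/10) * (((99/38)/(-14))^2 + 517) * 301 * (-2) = -409001319155/5054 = -80926260.22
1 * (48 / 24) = 2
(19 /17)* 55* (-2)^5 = -33440 /17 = -1967.06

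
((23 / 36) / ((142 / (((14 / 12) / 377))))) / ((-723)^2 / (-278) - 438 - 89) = -3197 / 552756751560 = -0.00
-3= -3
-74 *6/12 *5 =-185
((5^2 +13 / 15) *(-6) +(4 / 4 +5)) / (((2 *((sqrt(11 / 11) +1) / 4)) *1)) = -746 / 5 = -149.20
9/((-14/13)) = -117/14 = -8.36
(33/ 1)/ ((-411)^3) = -11/ 23142177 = -0.00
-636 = -636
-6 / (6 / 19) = -19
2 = 2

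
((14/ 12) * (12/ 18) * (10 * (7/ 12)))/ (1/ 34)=4165/ 27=154.26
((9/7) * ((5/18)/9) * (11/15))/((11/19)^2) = 361/4158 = 0.09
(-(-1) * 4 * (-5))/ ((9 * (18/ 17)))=-170/ 81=-2.10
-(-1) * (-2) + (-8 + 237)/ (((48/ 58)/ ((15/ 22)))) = 32853/ 176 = 186.66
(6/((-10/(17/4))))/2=-51/40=-1.28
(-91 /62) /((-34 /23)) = 2093 /2108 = 0.99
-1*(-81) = 81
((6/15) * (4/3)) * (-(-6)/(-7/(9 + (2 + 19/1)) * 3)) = -32/7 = -4.57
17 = 17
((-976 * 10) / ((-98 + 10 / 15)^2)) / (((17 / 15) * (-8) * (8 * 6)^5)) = 1525 / 3419771240448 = 0.00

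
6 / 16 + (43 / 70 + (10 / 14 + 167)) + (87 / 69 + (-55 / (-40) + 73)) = 786773 / 3220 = 244.34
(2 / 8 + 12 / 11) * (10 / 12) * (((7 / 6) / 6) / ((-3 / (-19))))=39235 / 28512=1.38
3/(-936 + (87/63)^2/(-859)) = -1136457/354575425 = -0.00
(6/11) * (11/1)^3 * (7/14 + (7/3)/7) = 605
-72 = -72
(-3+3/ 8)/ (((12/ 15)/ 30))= -1575/ 16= -98.44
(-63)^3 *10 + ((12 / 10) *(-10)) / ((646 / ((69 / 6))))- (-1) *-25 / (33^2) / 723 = -635902283983088 / 254313081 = -2500470.21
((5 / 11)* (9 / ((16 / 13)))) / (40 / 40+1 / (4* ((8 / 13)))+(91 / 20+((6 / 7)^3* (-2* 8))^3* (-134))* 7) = 33724085850 / 9735398205292771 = 0.00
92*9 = 828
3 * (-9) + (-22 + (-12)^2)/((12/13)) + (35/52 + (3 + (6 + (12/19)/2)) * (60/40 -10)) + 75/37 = 3145559/109668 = 28.68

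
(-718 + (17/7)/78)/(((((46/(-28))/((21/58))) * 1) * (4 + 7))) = 2744077/190762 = 14.38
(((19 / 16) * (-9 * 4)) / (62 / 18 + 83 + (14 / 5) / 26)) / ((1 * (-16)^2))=-100035 / 51848192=-0.00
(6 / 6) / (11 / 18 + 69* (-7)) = -18 / 8683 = -0.00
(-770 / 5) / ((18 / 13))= -1001 / 9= -111.22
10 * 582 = 5820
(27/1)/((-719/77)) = -2079/719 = -2.89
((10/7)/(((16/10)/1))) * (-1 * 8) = -50/7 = -7.14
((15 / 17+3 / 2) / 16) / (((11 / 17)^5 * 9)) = 751689 / 5153632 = 0.15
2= 2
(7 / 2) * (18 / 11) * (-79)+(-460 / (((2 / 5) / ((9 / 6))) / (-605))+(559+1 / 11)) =11481048 / 11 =1043731.64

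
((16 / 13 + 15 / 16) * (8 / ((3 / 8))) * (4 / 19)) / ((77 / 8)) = 5248 / 5187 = 1.01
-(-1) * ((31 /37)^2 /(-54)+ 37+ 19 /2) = 1718299 /36963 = 46.49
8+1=9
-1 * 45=-45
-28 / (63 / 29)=-116 / 9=-12.89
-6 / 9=-2 / 3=-0.67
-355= -355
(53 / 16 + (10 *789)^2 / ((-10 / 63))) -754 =-6275023691 / 16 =-392188980.69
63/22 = 2.86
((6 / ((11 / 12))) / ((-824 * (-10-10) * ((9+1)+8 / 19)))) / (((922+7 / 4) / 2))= 19 / 230253925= 0.00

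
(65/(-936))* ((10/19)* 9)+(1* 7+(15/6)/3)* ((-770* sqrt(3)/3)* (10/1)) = -180950* sqrt(3)/9 -25/76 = -34824.17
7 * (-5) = -35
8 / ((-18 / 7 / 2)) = -6.22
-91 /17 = -5.35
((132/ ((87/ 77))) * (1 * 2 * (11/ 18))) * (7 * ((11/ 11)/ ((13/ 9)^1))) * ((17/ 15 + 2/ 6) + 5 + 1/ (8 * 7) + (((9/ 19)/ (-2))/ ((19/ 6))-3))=9633470539/ 4082910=2359.46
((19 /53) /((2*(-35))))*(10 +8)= -171 /1855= -0.09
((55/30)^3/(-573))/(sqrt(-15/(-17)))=-1331 * sqrt(255)/1856520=-0.01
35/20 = 7/4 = 1.75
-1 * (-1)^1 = 1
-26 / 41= -0.63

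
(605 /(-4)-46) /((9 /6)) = -263 /2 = -131.50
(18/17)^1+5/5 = 35/17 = 2.06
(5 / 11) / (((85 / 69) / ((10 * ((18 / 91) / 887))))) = 12420 / 15094079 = 0.00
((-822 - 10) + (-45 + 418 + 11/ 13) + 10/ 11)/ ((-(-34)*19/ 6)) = -196158/ 46189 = -4.25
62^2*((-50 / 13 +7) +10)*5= 3286620 / 13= 252816.92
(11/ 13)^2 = 121/ 169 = 0.72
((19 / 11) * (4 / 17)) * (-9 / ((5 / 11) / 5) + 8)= -6916 / 187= -36.98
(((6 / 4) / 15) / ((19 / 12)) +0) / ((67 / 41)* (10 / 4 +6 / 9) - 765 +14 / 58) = -42804 / 514792745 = -0.00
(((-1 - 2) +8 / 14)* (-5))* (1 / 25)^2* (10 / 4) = 17 / 350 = 0.05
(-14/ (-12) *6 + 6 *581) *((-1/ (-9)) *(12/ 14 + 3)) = 1497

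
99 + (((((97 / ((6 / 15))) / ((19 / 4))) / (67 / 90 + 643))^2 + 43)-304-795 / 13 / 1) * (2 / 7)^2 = 56118549181429599 / 771895734943333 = 72.70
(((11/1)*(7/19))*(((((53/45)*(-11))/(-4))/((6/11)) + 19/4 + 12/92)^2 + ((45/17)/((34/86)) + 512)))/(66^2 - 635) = 8729043640182173/12607073846481600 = 0.69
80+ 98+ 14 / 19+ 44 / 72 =61337 / 342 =179.35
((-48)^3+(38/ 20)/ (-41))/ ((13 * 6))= -3487903/ 2460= -1417.85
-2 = -2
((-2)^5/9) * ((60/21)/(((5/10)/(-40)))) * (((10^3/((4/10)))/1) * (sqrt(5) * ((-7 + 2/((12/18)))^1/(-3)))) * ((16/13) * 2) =16384000000 * sqrt(5)/2457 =14910760.17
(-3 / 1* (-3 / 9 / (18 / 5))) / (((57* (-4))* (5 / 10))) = -5 / 2052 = -0.00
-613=-613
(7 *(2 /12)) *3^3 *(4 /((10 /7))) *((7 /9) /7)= 49 /5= 9.80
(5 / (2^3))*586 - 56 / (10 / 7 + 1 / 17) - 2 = 231233 / 708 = 326.60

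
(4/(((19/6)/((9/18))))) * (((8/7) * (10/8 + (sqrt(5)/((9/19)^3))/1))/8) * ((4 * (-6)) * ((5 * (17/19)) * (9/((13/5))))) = -258400 * sqrt(5)/819 - 1377000/32851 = -747.41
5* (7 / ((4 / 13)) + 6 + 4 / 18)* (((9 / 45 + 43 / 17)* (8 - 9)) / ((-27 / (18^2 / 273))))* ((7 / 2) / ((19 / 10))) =32.02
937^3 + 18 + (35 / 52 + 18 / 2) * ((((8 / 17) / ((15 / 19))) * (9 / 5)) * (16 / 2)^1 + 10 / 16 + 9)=145445783613027 / 176800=822657147.13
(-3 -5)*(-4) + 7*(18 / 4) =127 / 2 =63.50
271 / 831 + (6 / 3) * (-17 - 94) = -184211 / 831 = -221.67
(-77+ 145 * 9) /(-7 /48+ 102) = 58944 /4889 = 12.06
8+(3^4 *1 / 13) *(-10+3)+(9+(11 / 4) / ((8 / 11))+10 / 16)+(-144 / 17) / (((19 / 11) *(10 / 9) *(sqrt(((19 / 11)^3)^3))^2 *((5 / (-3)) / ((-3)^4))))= -22375059870238266151 / 1083972514379216800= -20.64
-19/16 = -1.19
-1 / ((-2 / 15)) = 7.50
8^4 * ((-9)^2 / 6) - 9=55287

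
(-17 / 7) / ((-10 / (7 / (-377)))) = -0.00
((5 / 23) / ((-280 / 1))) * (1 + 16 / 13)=-29 / 16744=-0.00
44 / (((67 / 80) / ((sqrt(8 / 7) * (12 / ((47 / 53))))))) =4477440 * sqrt(14) / 22043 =760.02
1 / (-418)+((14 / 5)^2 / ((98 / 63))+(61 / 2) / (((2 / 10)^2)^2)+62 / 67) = 19068.46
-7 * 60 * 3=-1260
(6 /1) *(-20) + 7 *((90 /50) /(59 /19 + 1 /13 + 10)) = -1938039 /16280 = -119.04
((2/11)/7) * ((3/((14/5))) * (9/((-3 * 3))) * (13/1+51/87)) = -5910/15631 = -0.38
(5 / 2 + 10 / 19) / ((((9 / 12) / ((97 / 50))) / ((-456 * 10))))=-35696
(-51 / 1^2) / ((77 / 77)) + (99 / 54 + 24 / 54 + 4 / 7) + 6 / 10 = -29957 / 630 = -47.55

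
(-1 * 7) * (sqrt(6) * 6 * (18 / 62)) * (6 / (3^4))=-28 * sqrt(6) / 31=-2.21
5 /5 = 1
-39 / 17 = -2.29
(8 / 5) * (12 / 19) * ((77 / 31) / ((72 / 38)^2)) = 2926 / 4185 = 0.70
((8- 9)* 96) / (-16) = 6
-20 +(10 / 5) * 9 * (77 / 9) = 134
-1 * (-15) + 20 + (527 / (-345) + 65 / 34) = 415057 / 11730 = 35.38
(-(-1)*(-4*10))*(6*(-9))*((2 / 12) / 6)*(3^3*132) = 213840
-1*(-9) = 9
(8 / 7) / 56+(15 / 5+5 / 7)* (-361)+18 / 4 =-130961 / 98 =-1336.34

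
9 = 9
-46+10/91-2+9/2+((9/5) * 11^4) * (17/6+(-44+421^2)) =2124799460561/455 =4669888924.31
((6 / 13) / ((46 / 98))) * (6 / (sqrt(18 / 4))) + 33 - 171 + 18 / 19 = -2604 / 19 + 588 * sqrt(2) / 299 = -134.27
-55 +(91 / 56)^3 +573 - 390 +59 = 97941 / 512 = 191.29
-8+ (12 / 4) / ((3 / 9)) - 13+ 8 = -4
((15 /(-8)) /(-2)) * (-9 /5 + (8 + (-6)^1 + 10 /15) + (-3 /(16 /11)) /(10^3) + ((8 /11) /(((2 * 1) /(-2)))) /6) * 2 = 392511 /281600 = 1.39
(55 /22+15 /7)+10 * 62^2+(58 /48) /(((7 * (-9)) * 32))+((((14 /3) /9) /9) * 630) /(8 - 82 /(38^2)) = 711264893147 /18498816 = 38449.21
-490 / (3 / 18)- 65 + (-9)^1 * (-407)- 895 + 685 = 448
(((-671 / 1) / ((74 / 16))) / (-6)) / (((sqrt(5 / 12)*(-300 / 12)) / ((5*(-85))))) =91256*sqrt(15) / 555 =636.82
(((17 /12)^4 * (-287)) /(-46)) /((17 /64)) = 1410031 /14904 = 94.61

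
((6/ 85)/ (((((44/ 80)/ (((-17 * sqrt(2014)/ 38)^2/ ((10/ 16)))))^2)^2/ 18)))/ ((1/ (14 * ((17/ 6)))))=909023939808619298291712/ 9540148805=95284042040539.15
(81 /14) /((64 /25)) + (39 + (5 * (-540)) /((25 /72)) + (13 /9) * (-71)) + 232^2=370836785 /8064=45986.70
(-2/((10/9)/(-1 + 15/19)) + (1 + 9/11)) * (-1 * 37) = -84952/1045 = -81.29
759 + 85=844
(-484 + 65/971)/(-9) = 52211/971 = 53.77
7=7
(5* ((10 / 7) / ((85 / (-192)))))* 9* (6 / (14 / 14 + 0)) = -103680 / 119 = -871.26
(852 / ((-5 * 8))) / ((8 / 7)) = -1491 / 80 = -18.64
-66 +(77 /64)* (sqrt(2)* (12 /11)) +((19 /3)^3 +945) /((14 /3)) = 21* sqrt(2) /16 +12029 /63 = 192.79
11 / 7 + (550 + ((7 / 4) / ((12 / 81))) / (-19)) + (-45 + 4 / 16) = 506.20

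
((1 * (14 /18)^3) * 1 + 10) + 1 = 8362 /729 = 11.47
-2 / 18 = -1 / 9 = -0.11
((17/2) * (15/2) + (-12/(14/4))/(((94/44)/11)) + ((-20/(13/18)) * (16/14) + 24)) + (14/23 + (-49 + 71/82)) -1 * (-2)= -114176941/16132844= -7.08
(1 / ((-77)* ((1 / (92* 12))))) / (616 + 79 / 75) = -82800 / 3563483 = -0.02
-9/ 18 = -1/ 2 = -0.50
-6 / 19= -0.32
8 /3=2.67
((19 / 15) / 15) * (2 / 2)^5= 19 / 225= 0.08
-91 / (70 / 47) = -611 / 10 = -61.10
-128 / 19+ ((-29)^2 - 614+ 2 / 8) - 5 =16379 / 76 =215.51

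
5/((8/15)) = 75/8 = 9.38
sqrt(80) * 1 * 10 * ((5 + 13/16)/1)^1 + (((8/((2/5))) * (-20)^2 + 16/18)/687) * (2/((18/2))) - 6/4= 121091/111294 + 465 * sqrt(5)/2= 520.97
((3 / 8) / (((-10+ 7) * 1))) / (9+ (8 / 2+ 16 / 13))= -13 / 1480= -0.01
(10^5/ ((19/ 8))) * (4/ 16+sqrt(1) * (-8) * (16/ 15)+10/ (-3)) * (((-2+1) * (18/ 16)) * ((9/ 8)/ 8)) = 11761875/ 152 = 77380.76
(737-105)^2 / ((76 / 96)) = 9586176 / 19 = 504535.58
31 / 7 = 4.43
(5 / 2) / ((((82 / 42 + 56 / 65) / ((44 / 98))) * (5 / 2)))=0.16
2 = 2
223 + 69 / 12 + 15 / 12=230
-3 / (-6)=1 / 2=0.50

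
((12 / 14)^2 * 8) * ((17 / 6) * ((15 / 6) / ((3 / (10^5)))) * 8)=544000000 / 49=11102040.82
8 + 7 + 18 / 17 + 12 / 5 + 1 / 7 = 18.60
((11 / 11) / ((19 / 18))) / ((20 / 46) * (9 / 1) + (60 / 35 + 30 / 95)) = 161 / 1010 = 0.16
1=1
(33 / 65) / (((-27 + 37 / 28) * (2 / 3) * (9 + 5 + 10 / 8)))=-5544 / 2850835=-0.00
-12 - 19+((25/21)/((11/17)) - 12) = -41.16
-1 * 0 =0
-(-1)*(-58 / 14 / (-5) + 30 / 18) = 262 / 105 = 2.50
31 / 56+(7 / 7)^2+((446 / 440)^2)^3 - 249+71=-139177504454267577 / 793659328000000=-175.36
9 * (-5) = -45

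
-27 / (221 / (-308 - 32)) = 540 / 13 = 41.54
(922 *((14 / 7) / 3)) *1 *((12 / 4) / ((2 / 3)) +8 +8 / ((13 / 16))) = 535682 / 39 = 13735.44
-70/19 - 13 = -16.68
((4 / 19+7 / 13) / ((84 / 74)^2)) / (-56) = -253265 / 24399648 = -0.01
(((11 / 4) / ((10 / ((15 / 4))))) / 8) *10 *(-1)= -1.29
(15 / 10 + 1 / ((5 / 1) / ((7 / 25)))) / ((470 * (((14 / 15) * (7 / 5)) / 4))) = 0.01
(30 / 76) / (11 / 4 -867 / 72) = -0.04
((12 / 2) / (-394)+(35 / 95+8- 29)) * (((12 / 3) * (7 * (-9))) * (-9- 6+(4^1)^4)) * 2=2507843.81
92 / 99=0.93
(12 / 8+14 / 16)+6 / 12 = 23 / 8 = 2.88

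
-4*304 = -1216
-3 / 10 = -0.30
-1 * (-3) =3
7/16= 0.44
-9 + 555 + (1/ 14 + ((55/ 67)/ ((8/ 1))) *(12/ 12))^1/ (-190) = 389231827/ 712880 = 546.00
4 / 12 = 1 / 3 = 0.33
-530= -530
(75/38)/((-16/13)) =-975/608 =-1.60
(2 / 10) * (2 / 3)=2 / 15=0.13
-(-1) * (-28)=-28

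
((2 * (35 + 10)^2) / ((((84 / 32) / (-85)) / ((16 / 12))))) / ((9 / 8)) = -1088000 / 7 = -155428.57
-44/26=-22/13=-1.69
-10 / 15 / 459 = -2 / 1377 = -0.00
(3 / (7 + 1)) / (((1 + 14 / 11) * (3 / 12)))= 33 / 50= 0.66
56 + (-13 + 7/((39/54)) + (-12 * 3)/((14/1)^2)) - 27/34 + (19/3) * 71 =32576741/64974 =501.38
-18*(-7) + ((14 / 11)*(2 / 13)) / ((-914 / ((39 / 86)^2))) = 2342319777 / 18589846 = 126.00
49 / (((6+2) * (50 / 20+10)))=0.49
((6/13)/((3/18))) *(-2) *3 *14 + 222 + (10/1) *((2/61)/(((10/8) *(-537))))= -4520674/425841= -10.62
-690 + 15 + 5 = -670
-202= -202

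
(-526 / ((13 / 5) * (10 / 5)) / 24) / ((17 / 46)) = -30245 / 2652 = -11.40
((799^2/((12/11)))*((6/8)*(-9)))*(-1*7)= 442411893/16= 27650743.31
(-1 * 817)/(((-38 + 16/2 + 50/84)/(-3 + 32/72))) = -13846/195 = -71.01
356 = 356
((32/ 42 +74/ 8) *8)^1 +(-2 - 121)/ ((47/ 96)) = -168914/ 987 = -171.14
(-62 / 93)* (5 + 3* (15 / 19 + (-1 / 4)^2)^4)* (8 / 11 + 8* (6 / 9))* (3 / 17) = -1405079174075 / 299458891776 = -4.69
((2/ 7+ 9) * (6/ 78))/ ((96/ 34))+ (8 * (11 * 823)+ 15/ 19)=72425.04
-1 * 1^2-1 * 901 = -902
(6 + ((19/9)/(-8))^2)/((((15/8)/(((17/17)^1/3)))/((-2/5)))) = -6293/14580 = -0.43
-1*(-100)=100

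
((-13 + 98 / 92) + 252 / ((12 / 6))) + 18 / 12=2658 / 23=115.57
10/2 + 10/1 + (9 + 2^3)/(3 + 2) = 92/5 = 18.40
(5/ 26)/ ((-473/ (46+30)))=-190/ 6149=-0.03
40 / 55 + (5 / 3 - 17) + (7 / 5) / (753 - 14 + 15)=-1816909 / 124410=-14.60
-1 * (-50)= 50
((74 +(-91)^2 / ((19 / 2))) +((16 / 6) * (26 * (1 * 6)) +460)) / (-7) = -34612 / 133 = -260.24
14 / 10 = 7 / 5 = 1.40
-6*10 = -60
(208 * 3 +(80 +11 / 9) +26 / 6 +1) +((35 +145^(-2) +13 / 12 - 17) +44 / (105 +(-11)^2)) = 62422451143 / 85529700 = 729.83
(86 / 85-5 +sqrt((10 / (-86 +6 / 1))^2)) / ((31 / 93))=-7881 / 680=-11.59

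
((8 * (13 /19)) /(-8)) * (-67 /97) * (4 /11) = 3484 /20273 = 0.17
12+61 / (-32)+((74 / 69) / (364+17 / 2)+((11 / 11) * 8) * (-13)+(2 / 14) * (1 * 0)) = -154467289 / 1644960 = -93.90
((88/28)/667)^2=484/21799561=0.00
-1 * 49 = -49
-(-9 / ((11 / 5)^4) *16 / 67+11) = -10700417 / 980947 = -10.91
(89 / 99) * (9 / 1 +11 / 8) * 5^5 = 23084375 / 792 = 29146.94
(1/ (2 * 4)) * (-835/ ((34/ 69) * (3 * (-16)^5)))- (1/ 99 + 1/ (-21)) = 7428838537/ 197652381696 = 0.04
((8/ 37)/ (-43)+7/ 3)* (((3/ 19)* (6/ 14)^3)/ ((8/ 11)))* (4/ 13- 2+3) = 56109537/ 1078328888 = 0.05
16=16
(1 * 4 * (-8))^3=-32768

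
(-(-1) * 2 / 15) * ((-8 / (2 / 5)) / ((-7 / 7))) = 8 / 3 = 2.67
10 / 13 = 0.77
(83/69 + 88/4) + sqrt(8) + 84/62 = 2*sqrt(2) + 52529/2139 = 27.39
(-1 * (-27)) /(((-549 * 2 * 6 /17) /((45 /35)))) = -153 /1708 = -0.09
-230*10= -2300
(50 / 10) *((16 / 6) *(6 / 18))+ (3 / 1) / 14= 587 / 126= 4.66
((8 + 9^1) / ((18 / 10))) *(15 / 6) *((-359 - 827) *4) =-1008100 / 9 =-112011.11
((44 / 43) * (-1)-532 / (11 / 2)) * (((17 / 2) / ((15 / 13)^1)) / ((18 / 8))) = -6812104 / 21285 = -320.04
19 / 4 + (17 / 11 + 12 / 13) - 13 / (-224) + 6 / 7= 260539 / 32032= 8.13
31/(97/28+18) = 868/601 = 1.44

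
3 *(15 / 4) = 45 / 4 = 11.25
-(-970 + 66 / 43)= 41644 / 43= 968.47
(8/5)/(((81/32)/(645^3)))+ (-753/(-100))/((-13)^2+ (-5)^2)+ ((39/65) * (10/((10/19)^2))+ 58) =9871593758471/58200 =169615013.03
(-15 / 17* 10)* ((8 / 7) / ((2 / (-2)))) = 1200 / 119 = 10.08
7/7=1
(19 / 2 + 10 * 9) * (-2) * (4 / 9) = -796 / 9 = -88.44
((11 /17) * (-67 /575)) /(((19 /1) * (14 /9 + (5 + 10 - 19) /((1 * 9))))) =-6633 /1857250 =-0.00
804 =804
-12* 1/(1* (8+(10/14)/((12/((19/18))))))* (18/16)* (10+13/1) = -469476/12191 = -38.51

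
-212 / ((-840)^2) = -53 / 176400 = -0.00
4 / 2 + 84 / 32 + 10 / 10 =45 / 8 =5.62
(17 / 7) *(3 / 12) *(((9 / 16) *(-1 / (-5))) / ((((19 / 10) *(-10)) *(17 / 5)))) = -9 / 8512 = -0.00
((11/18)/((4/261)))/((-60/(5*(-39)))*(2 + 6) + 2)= 143/16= 8.94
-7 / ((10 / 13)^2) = -1183 / 100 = -11.83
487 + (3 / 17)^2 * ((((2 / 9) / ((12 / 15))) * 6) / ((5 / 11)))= 140776 / 289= 487.11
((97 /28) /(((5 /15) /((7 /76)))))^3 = 24642171 /28094464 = 0.88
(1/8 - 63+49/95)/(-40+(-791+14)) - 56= -34724127/620920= -55.92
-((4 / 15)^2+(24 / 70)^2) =-0.19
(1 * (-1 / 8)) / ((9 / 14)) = -7 / 36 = -0.19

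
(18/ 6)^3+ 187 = 214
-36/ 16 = -9/ 4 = -2.25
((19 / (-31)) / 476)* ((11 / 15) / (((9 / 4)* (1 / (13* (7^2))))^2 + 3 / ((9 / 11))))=-48460412 / 188180071745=-0.00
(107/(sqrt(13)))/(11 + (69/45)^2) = 24075 *sqrt(13)/39052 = 2.22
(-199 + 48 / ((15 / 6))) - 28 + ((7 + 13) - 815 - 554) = -7784 / 5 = -1556.80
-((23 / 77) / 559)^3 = -12167 / 79745759600507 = -0.00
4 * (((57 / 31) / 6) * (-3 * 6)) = -684 / 31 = -22.06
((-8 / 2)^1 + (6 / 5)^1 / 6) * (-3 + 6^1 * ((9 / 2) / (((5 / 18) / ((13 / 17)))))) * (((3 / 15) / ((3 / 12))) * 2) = -921576 / 2125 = -433.68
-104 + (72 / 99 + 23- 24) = -1147 / 11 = -104.27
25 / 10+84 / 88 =38 / 11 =3.45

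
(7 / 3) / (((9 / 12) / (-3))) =-9.33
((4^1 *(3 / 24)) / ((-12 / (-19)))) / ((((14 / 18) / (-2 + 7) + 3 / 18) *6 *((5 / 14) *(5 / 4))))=133 / 145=0.92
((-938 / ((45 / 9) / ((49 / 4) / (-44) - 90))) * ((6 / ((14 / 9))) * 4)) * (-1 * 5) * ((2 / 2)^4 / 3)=-9581067 / 22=-435503.05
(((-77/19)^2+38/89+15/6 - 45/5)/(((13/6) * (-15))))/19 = -665121/39679315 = -0.02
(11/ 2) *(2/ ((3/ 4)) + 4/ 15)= 242/ 15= 16.13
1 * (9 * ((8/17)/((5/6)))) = 432/85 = 5.08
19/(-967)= -19/967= -0.02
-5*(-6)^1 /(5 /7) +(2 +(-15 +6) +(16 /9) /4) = 319 /9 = 35.44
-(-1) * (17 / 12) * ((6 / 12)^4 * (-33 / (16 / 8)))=-187 / 128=-1.46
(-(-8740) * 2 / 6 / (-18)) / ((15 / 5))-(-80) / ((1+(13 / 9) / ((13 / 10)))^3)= -25249910 / 555579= -45.45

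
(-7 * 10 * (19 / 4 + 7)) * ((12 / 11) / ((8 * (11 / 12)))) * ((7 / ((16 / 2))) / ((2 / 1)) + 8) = -1998675 / 1936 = -1032.37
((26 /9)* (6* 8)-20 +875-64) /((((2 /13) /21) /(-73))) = -18527327 /2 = -9263663.50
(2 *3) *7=42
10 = 10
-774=-774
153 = 153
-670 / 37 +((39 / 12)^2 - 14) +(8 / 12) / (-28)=-268151 / 12432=-21.57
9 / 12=3 / 4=0.75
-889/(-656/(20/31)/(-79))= -351155/5084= -69.07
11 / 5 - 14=-59 / 5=-11.80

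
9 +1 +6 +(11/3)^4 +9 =16666/81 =205.75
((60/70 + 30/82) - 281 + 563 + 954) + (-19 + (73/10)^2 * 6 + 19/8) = 88415401/57400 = 1540.34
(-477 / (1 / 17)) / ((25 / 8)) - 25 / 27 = -1752169 / 675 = -2595.81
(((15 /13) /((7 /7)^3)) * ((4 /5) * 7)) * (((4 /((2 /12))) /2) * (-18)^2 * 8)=2612736 /13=200979.69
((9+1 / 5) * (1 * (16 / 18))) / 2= 184 / 45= 4.09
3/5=0.60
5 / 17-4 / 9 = -23 / 153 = -0.15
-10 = -10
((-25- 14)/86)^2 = 1521/7396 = 0.21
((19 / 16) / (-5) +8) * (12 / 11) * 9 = 16767 / 220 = 76.21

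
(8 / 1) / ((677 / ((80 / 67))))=640 / 45359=0.01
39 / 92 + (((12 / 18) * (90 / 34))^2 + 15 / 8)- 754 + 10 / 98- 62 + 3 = -2104001929 / 2605624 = -807.48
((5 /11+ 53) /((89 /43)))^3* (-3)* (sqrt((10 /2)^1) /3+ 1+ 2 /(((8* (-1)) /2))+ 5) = -24245358159456 /85301249- 16163572106304* sqrt(5) /938313739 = -322751.09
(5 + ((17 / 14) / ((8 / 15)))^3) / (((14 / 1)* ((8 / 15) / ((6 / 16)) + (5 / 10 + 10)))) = 1062270675 / 10552414208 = 0.10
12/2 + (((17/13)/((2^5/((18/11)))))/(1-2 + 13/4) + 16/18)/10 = 313609/51480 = 6.09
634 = 634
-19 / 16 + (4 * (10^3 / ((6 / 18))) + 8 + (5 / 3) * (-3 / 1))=192029 / 16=12001.81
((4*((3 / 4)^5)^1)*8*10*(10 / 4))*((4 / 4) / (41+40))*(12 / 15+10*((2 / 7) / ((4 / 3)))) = 1545 / 224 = 6.90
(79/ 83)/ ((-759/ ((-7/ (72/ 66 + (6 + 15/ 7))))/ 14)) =686/ 51543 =0.01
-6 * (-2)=12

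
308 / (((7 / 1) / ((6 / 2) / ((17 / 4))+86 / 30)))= 40084 / 255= 157.19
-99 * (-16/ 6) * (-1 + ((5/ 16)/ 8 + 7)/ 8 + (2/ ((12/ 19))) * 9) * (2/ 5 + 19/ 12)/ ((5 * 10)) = 297.19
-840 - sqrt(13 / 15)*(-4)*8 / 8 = -840+4*sqrt(195) / 15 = -836.28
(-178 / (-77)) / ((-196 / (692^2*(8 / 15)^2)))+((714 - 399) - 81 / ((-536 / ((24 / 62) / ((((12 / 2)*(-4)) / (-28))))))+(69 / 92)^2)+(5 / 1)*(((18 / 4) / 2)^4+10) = -502269242117539 / 451383609600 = -1112.73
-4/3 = -1.33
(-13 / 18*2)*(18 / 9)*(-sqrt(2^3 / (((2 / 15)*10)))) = 26*sqrt(6) / 9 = 7.08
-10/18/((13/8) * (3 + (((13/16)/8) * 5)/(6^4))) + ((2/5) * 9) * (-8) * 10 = -1864234656/6470477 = -288.11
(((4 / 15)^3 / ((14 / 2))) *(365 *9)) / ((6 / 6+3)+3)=4672 / 3675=1.27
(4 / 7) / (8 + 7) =4 / 105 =0.04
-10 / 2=-5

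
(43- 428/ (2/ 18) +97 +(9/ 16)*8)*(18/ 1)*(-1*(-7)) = -467145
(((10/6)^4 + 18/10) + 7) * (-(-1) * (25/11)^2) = 836125/9801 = 85.31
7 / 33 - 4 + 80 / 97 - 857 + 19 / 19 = -2749541 / 3201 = -858.96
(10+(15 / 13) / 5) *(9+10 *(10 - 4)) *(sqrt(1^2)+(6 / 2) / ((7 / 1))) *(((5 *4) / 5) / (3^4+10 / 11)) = 576840 / 11713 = 49.25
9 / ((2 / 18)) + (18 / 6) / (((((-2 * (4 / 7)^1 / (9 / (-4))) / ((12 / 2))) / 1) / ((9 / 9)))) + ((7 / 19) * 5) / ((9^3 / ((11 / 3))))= 77419399 / 664848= 116.45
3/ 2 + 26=55/ 2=27.50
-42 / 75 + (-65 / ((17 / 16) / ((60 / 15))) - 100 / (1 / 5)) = -316738 / 425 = -745.27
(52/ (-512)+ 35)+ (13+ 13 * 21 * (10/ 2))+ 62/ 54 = 4886945/ 3456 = 1414.05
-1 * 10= -10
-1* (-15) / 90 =1 / 6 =0.17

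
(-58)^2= 3364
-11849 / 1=-11849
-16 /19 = -0.84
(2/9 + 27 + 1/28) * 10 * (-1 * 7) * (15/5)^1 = -34345/6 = -5724.17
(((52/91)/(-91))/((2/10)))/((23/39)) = -60/1127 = -0.05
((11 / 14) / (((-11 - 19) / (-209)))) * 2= 2299 / 210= 10.95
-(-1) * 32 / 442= 16 / 221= 0.07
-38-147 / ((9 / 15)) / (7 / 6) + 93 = -155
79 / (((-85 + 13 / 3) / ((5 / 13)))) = -1185 / 3146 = -0.38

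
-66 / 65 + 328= 21254 / 65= 326.98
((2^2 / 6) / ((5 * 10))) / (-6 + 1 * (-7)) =-1 / 975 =-0.00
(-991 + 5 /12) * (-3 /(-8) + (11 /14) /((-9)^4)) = -1638325775 /4408992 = -371.59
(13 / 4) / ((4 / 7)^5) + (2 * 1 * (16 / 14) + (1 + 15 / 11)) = 18290175 / 315392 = 57.99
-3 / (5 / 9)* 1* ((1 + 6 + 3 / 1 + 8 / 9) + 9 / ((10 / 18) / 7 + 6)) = -127911 / 1915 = -66.79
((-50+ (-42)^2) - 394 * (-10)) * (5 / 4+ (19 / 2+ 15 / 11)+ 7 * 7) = 691073 / 2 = 345536.50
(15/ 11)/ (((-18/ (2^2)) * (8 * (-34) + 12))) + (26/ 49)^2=582409/ 2060058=0.28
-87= -87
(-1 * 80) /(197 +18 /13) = -1040 /2579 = -0.40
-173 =-173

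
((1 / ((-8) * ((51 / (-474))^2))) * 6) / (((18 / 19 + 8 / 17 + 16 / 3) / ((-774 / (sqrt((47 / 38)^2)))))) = 15694404966 / 2613529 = 6005.06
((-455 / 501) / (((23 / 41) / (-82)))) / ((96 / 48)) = 764855 / 11523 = 66.38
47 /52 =0.90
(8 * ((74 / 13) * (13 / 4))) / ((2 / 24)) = 1776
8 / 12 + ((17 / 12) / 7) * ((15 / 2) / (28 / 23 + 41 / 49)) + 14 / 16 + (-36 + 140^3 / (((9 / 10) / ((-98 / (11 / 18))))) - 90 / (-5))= -29881502400707 / 61116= -488930924.81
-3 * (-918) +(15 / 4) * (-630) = 783 / 2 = 391.50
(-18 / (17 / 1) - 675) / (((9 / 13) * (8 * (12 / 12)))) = -16601 / 136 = -122.07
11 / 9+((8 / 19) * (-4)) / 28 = 1.16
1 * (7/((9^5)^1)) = 7/59049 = 0.00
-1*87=-87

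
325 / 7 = 46.43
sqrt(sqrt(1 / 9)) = sqrt(3) / 3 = 0.58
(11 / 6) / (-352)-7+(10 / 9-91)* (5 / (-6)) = 117335 / 1728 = 67.90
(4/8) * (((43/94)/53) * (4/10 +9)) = 43/1060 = 0.04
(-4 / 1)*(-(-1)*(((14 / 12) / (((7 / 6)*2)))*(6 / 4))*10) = -30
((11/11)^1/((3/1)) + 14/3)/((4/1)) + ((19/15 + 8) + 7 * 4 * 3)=5671/60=94.52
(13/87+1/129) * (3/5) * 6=3528/6235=0.57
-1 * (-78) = 78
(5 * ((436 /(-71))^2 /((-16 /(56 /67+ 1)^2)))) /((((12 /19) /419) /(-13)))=31004372396595 /90516196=342528.45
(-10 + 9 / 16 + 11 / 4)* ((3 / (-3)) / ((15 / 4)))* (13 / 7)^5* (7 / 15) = 39728351 / 2160900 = 18.39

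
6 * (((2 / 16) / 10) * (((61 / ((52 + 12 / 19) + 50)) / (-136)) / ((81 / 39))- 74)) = -40760359 / 7344000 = -5.55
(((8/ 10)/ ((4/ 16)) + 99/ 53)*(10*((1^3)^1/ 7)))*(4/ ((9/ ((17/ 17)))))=10744/ 3339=3.22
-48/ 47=-1.02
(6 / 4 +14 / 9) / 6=55 / 108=0.51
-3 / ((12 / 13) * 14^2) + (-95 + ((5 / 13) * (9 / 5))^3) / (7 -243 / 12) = 650730363 / 91289744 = 7.13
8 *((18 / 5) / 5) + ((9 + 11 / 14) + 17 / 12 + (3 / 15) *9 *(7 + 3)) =73421 / 2100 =34.96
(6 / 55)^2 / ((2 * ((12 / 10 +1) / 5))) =18 / 1331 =0.01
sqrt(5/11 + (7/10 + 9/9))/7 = sqrt(26070)/770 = 0.21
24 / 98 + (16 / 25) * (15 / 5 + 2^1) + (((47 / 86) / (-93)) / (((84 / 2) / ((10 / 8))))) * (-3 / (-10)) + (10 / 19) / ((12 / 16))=823364131 / 198563680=4.15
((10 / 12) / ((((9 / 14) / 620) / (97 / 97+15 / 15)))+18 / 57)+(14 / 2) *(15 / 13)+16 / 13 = 10783979 / 6669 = 1617.03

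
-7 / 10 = -0.70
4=4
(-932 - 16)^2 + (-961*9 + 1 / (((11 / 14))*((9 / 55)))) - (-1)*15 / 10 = 16021157 / 18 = 890064.28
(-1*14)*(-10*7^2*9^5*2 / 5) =162030456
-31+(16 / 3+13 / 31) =-2348 / 93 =-25.25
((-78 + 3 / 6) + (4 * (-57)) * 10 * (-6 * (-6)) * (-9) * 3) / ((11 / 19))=84211135 / 22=3827778.86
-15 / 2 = -7.50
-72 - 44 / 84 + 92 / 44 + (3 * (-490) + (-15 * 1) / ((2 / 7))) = -735935 / 462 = -1592.93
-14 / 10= -7 / 5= -1.40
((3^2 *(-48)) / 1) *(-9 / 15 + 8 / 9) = -624 / 5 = -124.80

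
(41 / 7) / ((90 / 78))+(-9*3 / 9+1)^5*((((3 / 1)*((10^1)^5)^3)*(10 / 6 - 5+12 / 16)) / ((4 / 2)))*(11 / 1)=143220000000000000533 / 105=1364000000000000005.08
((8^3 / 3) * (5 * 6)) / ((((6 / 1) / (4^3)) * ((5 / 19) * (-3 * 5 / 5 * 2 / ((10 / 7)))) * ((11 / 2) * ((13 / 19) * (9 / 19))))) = -2247557120 / 81081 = -27719.90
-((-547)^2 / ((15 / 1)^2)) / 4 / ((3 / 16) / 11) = -13165196 / 675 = -19503.99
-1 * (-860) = 860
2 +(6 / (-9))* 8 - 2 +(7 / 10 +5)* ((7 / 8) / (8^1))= -9043 / 1920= -4.71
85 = 85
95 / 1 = 95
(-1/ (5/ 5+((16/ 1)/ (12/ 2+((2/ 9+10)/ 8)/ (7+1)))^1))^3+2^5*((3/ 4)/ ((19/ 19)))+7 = 1006563338898/ 32492296871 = 30.98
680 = 680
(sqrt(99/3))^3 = 33*sqrt(33) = 189.57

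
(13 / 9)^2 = 169 / 81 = 2.09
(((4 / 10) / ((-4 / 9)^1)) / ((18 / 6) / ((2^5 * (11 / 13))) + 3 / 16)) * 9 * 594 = -2822688 / 175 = -16129.65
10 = 10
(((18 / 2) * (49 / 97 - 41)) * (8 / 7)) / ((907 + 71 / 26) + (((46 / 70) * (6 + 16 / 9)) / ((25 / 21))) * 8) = -551491200 / 1250005729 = -0.44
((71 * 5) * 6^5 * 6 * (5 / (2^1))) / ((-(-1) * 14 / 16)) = 331257600 / 7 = 47322514.29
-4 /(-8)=1 /2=0.50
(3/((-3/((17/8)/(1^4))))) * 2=-17/4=-4.25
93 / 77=1.21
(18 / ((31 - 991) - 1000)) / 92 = -9 / 90160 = -0.00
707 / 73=9.68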